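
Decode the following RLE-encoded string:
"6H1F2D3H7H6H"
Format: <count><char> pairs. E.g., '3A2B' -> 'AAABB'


Expanding each <count><char> pair:
  6H -> 'HHHHHH'
  1F -> 'F'
  2D -> 'DD'
  3H -> 'HHH'
  7H -> 'HHHHHHH'
  6H -> 'HHHHHH'

Decoded = HHHHHHFDDHHHHHHHHHHHHHHHH


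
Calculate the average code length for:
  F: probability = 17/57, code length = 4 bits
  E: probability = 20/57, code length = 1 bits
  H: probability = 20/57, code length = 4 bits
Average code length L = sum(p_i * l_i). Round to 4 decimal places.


Weighted contributions p_i * l_i:
  F: (17/57) * 4 = 68/57
  E: (20/57) * 1 = 20/57
  H: (20/57) * 4 = 80/57
Sum = (68 + 20 + 80)/57 = 168/57

L = 168/57 = 2.9474 bits/symbol


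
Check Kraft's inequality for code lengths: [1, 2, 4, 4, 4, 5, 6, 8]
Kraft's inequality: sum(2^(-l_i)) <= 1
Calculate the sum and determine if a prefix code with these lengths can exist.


Sum = 2^(-1) + 2^(-2) + 2^(-4) + 2^(-4) + 2^(-4) + 2^(-5) + 2^(-6) + 2^(-8)
    = 0.5 + 0.25 + 0.0625 + 0.0625 + 0.0625 + 0.03125 + 0.015625 + 0.00390625
    = 253/256 = 0.98828125
Since 0.98828125 <= 1, Kraft's inequality IS satisfied.
A prefix code with these lengths CAN exist.

Kraft sum = 0.98828125. Satisfied.


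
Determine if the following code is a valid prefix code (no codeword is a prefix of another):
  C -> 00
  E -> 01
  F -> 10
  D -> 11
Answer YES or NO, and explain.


Checking each pair (does one codeword prefix another?):
  C='00' vs E='01': no prefix
  C='00' vs F='10': no prefix
  C='00' vs D='11': no prefix
  E='01' vs C='00': no prefix
  E='01' vs F='10': no prefix
  E='01' vs D='11': no prefix
  F='10' vs C='00': no prefix
  F='10' vs E='01': no prefix
  F='10' vs D='11': no prefix
  D='11' vs C='00': no prefix
  D='11' vs E='01': no prefix
  D='11' vs F='10': no prefix
No violation found over all pairs.

YES -- this is a valid prefix code. No codeword is a prefix of any other codeword.


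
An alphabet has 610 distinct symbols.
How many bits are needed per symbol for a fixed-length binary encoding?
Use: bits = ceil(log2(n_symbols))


log2(610) = 9.2527
Bracket: 2^9 = 512 < 610 <= 2^10 = 1024
So ceil(log2(610)) = 10

bits = ceil(log2(610)) = ceil(9.2527) = 10 bits


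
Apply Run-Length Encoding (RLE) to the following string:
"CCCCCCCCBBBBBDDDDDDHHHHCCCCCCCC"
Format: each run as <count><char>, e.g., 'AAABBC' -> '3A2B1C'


Scanning runs left to right:
  i=0: run of 'C' x 8 -> '8C'
  i=8: run of 'B' x 5 -> '5B'
  i=13: run of 'D' x 6 -> '6D'
  i=19: run of 'H' x 4 -> '4H'
  i=23: run of 'C' x 8 -> '8C'

RLE = 8C5B6D4H8C


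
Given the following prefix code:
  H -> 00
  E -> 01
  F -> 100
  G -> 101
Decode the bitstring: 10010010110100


Decoding step by step:
Bits 100 -> F
Bits 100 -> F
Bits 101 -> G
Bits 101 -> G
Bits 00 -> H


Decoded message: FFGGH


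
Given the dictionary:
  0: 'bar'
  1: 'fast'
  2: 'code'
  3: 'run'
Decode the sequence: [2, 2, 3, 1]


Look up each index in the dictionary:
  2 -> 'code'
  2 -> 'code'
  3 -> 'run'
  1 -> 'fast'

Decoded: "code code run fast"


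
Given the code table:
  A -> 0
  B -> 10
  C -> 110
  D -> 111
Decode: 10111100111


Decoding:
10 -> B
111 -> D
10 -> B
0 -> A
111 -> D


Result: BDBAD


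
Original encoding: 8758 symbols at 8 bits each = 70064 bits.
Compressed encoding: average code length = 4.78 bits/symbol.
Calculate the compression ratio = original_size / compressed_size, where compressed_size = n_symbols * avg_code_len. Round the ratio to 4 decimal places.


original_size = n_symbols * orig_bits = 8758 * 8 = 70064 bits
compressed_size = n_symbols * avg_code_len = 8758 * 4.78 = 41863.24 bits
ratio = original_size / compressed_size = 70064 / 41863.24 = 1.6736

Compression ratio = 1.6736


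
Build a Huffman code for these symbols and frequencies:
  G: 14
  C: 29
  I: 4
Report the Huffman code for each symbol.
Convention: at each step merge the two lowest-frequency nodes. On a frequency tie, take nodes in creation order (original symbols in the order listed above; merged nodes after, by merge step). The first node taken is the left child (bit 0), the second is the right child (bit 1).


Huffman tree construction:
Step 1: Merge I(4) + G(14) = 18
Step 2: Merge (I+G)(18) + C(29) = 47
Read each symbol's code off the tree from the root (left child = 0, right child = 1).

Codes:
  G: 01 (length 2)
  C: 1 (length 1)
  I: 00 (length 2)
Average code length: 65/47 = 1.3830 bits/symbol


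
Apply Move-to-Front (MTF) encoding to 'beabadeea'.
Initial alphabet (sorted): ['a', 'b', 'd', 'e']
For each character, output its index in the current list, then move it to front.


MTF encoding:
'b': index 1 in ['a', 'b', 'd', 'e'] -> ['b', 'a', 'd', 'e']
'e': index 3 in ['b', 'a', 'd', 'e'] -> ['e', 'b', 'a', 'd']
'a': index 2 in ['e', 'b', 'a', 'd'] -> ['a', 'e', 'b', 'd']
'b': index 2 in ['a', 'e', 'b', 'd'] -> ['b', 'a', 'e', 'd']
'a': index 1 in ['b', 'a', 'e', 'd'] -> ['a', 'b', 'e', 'd']
'd': index 3 in ['a', 'b', 'e', 'd'] -> ['d', 'a', 'b', 'e']
'e': index 3 in ['d', 'a', 'b', 'e'] -> ['e', 'd', 'a', 'b']
'e': index 0 in ['e', 'd', 'a', 'b'] -> ['e', 'd', 'a', 'b']
'a': index 2 in ['e', 'd', 'a', 'b'] -> ['a', 'e', 'd', 'b']


Output: [1, 3, 2, 2, 1, 3, 3, 0, 2]


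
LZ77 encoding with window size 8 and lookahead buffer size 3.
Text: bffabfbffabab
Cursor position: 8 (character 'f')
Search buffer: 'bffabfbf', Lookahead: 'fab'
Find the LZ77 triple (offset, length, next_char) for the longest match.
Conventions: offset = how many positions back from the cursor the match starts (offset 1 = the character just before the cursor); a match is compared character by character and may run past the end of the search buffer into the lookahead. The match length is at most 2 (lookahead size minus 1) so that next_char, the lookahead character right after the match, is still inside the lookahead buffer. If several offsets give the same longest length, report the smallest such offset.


Try each offset into the search buffer:
  offset=1 (pos 7, char 'f'): match length 1
  offset=2 (pos 6, char 'b'): match length 0
  offset=3 (pos 5, char 'f'): match length 1
  offset=4 (pos 4, char 'b'): match length 0
  offset=5 (pos 3, char 'a'): match length 0
  offset=6 (pos 2, char 'f'): match length 2
  offset=7 (pos 1, char 'f'): match length 1
  offset=8 (pos 0, char 'b'): match length 0
Longest match has length 2 at offset 6.
next_char = character at position 8 + 2 = 10 -> 'b'

Best match: offset=6, length=2 (matching 'fa' starting at position 2)
LZ77 triple: (6, 2, 'b')


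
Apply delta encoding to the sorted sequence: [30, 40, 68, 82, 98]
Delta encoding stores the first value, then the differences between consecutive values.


First value: 30
Deltas:
  40 - 30 = 10
  68 - 40 = 28
  82 - 68 = 14
  98 - 82 = 16


Delta encoded: [30, 10, 28, 14, 16]


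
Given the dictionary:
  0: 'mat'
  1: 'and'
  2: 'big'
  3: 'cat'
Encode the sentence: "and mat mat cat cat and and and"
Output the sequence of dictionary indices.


Look up each word in the dictionary:
  'and' -> 1
  'mat' -> 0
  'mat' -> 0
  'cat' -> 3
  'cat' -> 3
  'and' -> 1
  'and' -> 1
  'and' -> 1

Encoded: [1, 0, 0, 3, 3, 1, 1, 1]


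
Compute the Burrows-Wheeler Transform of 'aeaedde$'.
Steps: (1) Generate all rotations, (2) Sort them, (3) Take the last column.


Rotations (sorted):
  0: $aeaedde -> last char: e
  1: aeaedde$ -> last char: $
  2: aedde$ae -> last char: e
  3: dde$aeae -> last char: e
  4: de$aeaed -> last char: d
  5: e$aeaedd -> last char: d
  6: eaedde$a -> last char: a
  7: edde$aea -> last char: a


BWT = e$eeddaa


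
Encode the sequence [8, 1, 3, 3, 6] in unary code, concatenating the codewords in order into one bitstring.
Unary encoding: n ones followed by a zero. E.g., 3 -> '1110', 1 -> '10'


Encode each number as n ones followed by a terminating 0:
  8 -> 111111110 (9 bits)
  1 -> 10 (2 bits)
  3 -> 1110 (4 bits)
  3 -> 1110 (4 bits)
  6 -> 1111110 (7 bits)
Total length = 9 + 2 + 4 + 4 + 7 = 26 bits.

Unary([8, 1, 3, 3, 6]) = 11111111010111011101111110 (26 bits)


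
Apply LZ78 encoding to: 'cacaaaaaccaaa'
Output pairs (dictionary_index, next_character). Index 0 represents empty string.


LZ78 encoding steps:
Dictionary: {0: ''}
Step 1: w='' (idx 0), next='c' -> output (0, 'c'), add 'c' as idx 1
Step 2: w='' (idx 0), next='a' -> output (0, 'a'), add 'a' as idx 2
Step 3: w='c' (idx 1), next='a' -> output (1, 'a'), add 'ca' as idx 3
Step 4: w='a' (idx 2), next='a' -> output (2, 'a'), add 'aa' as idx 4
Step 5: w='aa' (idx 4), next='c' -> output (4, 'c'), add 'aac' as idx 5
Step 6: w='ca' (idx 3), next='a' -> output (3, 'a'), add 'caa' as idx 6
Step 7: w='a' (idx 2), end of input -> output (2, '')


Encoded: [(0, 'c'), (0, 'a'), (1, 'a'), (2, 'a'), (4, 'c'), (3, 'a'), (2, '')]


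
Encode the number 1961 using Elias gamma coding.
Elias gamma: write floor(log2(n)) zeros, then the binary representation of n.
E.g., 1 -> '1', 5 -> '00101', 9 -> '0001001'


num_bits = floor(log2(1961)) + 1 = 11
leading_zeros = num_bits - 1 = 10
binary(1961) = 11110101001

Elias gamma(1961) = '0000000000' + '11110101001' = 000000000011110101001 (21 bits)


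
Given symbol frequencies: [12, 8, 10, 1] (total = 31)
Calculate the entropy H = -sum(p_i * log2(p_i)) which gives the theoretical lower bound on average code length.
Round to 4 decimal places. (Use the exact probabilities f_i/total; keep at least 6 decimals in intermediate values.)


Per-symbol terms -p_i * log2(p_i) with p_i = f_i/31:
  p = 12/31 = 0.387097: log2(p) = -1.369234, -p*log2(p) = 0.530026
  p = 8/31 = 0.258065: log2(p) = -1.954196, -p*log2(p) = 0.504309
  p = 10/31 = 0.322581: log2(p) = -1.632268, -p*log2(p) = 0.526538
  p = 1/31 = 0.032258: log2(p) = -4.954196, -p*log2(p) = 0.159813
H = 0.530026 + 0.504309 + 0.526538 + 0.159813 = 1.720686

H = 1.7207 bits/symbol


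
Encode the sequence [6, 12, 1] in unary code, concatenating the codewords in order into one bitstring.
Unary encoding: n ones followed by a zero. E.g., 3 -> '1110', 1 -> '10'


Encode each number as n ones followed by a terminating 0:
  6 -> 1111110 (7 bits)
  12 -> 1111111111110 (13 bits)
  1 -> 10 (2 bits)
Total length = 7 + 13 + 2 = 22 bits.

Unary([6, 12, 1]) = 1111110111111111111010 (22 bits)


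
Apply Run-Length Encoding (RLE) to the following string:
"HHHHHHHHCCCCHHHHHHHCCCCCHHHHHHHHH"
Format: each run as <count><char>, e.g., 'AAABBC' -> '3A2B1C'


Scanning runs left to right:
  i=0: run of 'H' x 8 -> '8H'
  i=8: run of 'C' x 4 -> '4C'
  i=12: run of 'H' x 7 -> '7H'
  i=19: run of 'C' x 5 -> '5C'
  i=24: run of 'H' x 9 -> '9H'

RLE = 8H4C7H5C9H


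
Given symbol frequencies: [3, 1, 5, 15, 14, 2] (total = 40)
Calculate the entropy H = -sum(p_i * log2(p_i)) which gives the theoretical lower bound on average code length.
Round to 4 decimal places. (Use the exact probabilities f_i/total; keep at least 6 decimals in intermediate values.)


Per-symbol terms -p_i * log2(p_i) with p_i = f_i/40:
  p = 3/40 = 0.075000: log2(p) = -3.736966, -p*log2(p) = 0.280272
  p = 1/40 = 0.025000: log2(p) = -5.321928, -p*log2(p) = 0.133048
  p = 5/40 = 0.125000: log2(p) = -3.000000, -p*log2(p) = 0.375000
  p = 15/40 = 0.375000: log2(p) = -1.415037, -p*log2(p) = 0.530639
  p = 14/40 = 0.350000: log2(p) = -1.514573, -p*log2(p) = 0.530101
  p = 2/40 = 0.050000: log2(p) = -4.321928, -p*log2(p) = 0.216096
H = 0.280272 + 0.133048 + 0.375000 + 0.530639 + 0.530101 + 0.216096 = 2.065156

H = 2.0652 bits/symbol


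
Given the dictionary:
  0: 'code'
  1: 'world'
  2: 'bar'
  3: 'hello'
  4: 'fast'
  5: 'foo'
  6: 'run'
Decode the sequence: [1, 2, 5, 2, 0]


Look up each index in the dictionary:
  1 -> 'world'
  2 -> 'bar'
  5 -> 'foo'
  2 -> 'bar'
  0 -> 'code'

Decoded: "world bar foo bar code"


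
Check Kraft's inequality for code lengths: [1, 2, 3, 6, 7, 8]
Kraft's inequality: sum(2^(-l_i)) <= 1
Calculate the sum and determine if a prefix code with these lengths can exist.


Sum = 2^(-1) + 2^(-2) + 2^(-3) + 2^(-6) + 2^(-7) + 2^(-8)
    = 0.5 + 0.25 + 0.125 + 0.015625 + 0.0078125 + 0.00390625
    = 231/256 = 0.90234375
Since 0.90234375 <= 1, Kraft's inequality IS satisfied.
A prefix code with these lengths CAN exist.

Kraft sum = 0.90234375. Satisfied.


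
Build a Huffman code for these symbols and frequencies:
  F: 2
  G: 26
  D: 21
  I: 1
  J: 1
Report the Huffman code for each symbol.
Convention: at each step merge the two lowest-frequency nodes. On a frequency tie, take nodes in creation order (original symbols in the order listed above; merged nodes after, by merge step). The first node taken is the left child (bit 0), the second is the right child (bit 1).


Huffman tree construction:
Step 1: Merge I(1) + J(1) = 2
Step 2: Merge F(2) + (I+J)(2) = 4
Step 3: Merge (F+(I+J))(4) + D(21) = 25
Step 4: Merge ((F+(I+J))+D)(25) + G(26) = 51
Read each symbol's code off the tree from the root (left child = 0, right child = 1).

Codes:
  F: 000 (length 3)
  G: 1 (length 1)
  D: 01 (length 2)
  I: 0010 (length 4)
  J: 0011 (length 4)
Average code length: 82/51 = 1.6078 bits/symbol


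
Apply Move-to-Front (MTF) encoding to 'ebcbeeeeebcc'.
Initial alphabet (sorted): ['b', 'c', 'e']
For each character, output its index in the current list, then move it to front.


MTF encoding:
'e': index 2 in ['b', 'c', 'e'] -> ['e', 'b', 'c']
'b': index 1 in ['e', 'b', 'c'] -> ['b', 'e', 'c']
'c': index 2 in ['b', 'e', 'c'] -> ['c', 'b', 'e']
'b': index 1 in ['c', 'b', 'e'] -> ['b', 'c', 'e']
'e': index 2 in ['b', 'c', 'e'] -> ['e', 'b', 'c']
'e': index 0 in ['e', 'b', 'c'] -> ['e', 'b', 'c']
'e': index 0 in ['e', 'b', 'c'] -> ['e', 'b', 'c']
'e': index 0 in ['e', 'b', 'c'] -> ['e', 'b', 'c']
'e': index 0 in ['e', 'b', 'c'] -> ['e', 'b', 'c']
'b': index 1 in ['e', 'b', 'c'] -> ['b', 'e', 'c']
'c': index 2 in ['b', 'e', 'c'] -> ['c', 'b', 'e']
'c': index 0 in ['c', 'b', 'e'] -> ['c', 'b', 'e']


Output: [2, 1, 2, 1, 2, 0, 0, 0, 0, 1, 2, 0]


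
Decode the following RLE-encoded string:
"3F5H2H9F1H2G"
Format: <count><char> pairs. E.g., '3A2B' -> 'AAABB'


Expanding each <count><char> pair:
  3F -> 'FFF'
  5H -> 'HHHHH'
  2H -> 'HH'
  9F -> 'FFFFFFFFF'
  1H -> 'H'
  2G -> 'GG'

Decoded = FFFHHHHHHHFFFFFFFFFHGG


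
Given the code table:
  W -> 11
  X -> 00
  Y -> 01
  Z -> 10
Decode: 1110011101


Decoding:
11 -> W
10 -> Z
01 -> Y
11 -> W
01 -> Y


Result: WZYWY


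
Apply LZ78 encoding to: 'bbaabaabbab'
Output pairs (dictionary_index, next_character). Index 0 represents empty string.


LZ78 encoding steps:
Dictionary: {0: ''}
Step 1: w='' (idx 0), next='b' -> output (0, 'b'), add 'b' as idx 1
Step 2: w='b' (idx 1), next='a' -> output (1, 'a'), add 'ba' as idx 2
Step 3: w='' (idx 0), next='a' -> output (0, 'a'), add 'a' as idx 3
Step 4: w='ba' (idx 2), next='a' -> output (2, 'a'), add 'baa' as idx 4
Step 5: w='b' (idx 1), next='b' -> output (1, 'b'), add 'bb' as idx 5
Step 6: w='a' (idx 3), next='b' -> output (3, 'b'), add 'ab' as idx 6


Encoded: [(0, 'b'), (1, 'a'), (0, 'a'), (2, 'a'), (1, 'b'), (3, 'b')]


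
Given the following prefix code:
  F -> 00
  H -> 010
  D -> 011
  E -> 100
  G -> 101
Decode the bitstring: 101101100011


Decoding step by step:
Bits 101 -> G
Bits 101 -> G
Bits 100 -> E
Bits 011 -> D


Decoded message: GGED


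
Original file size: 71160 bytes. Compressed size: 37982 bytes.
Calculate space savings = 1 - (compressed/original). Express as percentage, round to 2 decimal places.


ratio = compressed/original = 37982/71160 = 0.533755
savings = 1 - ratio = 1 - 0.533755 = 0.466245
as a percentage: 0.466245 * 100 = 46.62%

Space savings = 1 - 37982/71160 = 46.62%


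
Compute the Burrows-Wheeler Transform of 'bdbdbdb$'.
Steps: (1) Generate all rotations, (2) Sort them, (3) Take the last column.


Rotations (sorted):
  0: $bdbdbdb -> last char: b
  1: b$bdbdbd -> last char: d
  2: bdb$bdbd -> last char: d
  3: bdbdb$bd -> last char: d
  4: bdbdbdb$ -> last char: $
  5: db$bdbdb -> last char: b
  6: dbdb$bdb -> last char: b
  7: dbdbdb$b -> last char: b


BWT = bddd$bbb


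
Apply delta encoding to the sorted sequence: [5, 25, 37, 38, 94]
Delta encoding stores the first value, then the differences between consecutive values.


First value: 5
Deltas:
  25 - 5 = 20
  37 - 25 = 12
  38 - 37 = 1
  94 - 38 = 56


Delta encoded: [5, 20, 12, 1, 56]


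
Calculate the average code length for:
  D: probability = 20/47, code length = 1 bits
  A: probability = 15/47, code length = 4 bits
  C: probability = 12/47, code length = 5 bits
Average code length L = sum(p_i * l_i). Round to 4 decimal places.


Weighted contributions p_i * l_i:
  D: (20/47) * 1 = 20/47
  A: (15/47) * 4 = 60/47
  C: (12/47) * 5 = 60/47
Sum = (20 + 60 + 60)/47 = 140/47

L = 140/47 = 2.9787 bits/symbol


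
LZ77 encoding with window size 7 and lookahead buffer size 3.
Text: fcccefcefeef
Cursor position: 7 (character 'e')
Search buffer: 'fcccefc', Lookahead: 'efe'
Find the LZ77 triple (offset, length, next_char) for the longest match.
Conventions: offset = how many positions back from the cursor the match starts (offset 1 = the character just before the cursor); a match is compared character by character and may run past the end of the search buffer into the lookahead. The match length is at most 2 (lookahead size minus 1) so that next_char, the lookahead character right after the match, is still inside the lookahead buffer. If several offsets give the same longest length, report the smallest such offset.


Try each offset into the search buffer:
  offset=1 (pos 6, char 'c'): match length 0
  offset=2 (pos 5, char 'f'): match length 0
  offset=3 (pos 4, char 'e'): match length 2
  offset=4 (pos 3, char 'c'): match length 0
  offset=5 (pos 2, char 'c'): match length 0
  offset=6 (pos 1, char 'c'): match length 0
  offset=7 (pos 0, char 'f'): match length 0
Longest match has length 2 at offset 3.
next_char = character at position 7 + 2 = 9 -> 'e'

Best match: offset=3, length=2 (matching 'ef' starting at position 4)
LZ77 triple: (3, 2, 'e')


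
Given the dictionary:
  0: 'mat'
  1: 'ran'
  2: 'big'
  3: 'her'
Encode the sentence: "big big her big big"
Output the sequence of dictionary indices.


Look up each word in the dictionary:
  'big' -> 2
  'big' -> 2
  'her' -> 3
  'big' -> 2
  'big' -> 2

Encoded: [2, 2, 3, 2, 2]


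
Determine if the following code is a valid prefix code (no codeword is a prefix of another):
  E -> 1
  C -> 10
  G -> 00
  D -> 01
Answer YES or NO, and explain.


Checking each pair (does one codeword prefix another?):
  E='1' vs C='10': prefix -- VIOLATION

NO -- this is NOT a valid prefix code. E (1) is a prefix of C (10).


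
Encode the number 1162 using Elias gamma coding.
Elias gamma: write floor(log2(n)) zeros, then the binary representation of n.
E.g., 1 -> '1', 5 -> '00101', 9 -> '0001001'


num_bits = floor(log2(1162)) + 1 = 11
leading_zeros = num_bits - 1 = 10
binary(1162) = 10010001010

Elias gamma(1162) = '0000000000' + '10010001010' = 000000000010010001010 (21 bits)


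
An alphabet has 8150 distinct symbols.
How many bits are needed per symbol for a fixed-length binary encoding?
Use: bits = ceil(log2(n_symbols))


log2(8150) = 12.9926
Bracket: 2^12 = 4096 < 8150 <= 2^13 = 8192
So ceil(log2(8150)) = 13

bits = ceil(log2(8150)) = ceil(12.9926) = 13 bits


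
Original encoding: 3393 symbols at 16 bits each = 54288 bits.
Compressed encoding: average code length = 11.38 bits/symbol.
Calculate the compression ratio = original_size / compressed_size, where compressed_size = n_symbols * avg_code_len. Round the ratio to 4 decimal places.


original_size = n_symbols * orig_bits = 3393 * 16 = 54288 bits
compressed_size = n_symbols * avg_code_len = 3393 * 11.38 = 38612.34 bits
ratio = original_size / compressed_size = 54288 / 38612.34 = 1.406

Compression ratio = 1.406


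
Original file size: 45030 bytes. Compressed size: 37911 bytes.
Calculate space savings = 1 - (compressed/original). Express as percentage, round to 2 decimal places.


ratio = compressed/original = 37911/45030 = 0.841905
savings = 1 - ratio = 1 - 0.841905 = 0.158095
as a percentage: 0.158095 * 100 = 15.81%

Space savings = 1 - 37911/45030 = 15.81%


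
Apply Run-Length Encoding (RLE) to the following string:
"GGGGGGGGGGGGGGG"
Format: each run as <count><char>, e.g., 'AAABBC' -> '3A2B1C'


Scanning runs left to right:
  i=0: run of 'G' x 15 -> '15G'

RLE = 15G


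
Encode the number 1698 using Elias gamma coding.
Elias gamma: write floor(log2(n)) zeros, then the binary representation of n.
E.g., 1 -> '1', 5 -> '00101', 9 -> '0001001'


num_bits = floor(log2(1698)) + 1 = 11
leading_zeros = num_bits - 1 = 10
binary(1698) = 11010100010

Elias gamma(1698) = '0000000000' + '11010100010' = 000000000011010100010 (21 bits)


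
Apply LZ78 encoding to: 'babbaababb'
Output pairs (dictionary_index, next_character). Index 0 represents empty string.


LZ78 encoding steps:
Dictionary: {0: ''}
Step 1: w='' (idx 0), next='b' -> output (0, 'b'), add 'b' as idx 1
Step 2: w='' (idx 0), next='a' -> output (0, 'a'), add 'a' as idx 2
Step 3: w='b' (idx 1), next='b' -> output (1, 'b'), add 'bb' as idx 3
Step 4: w='a' (idx 2), next='a' -> output (2, 'a'), add 'aa' as idx 4
Step 5: w='b' (idx 1), next='a' -> output (1, 'a'), add 'ba' as idx 5
Step 6: w='bb' (idx 3), end of input -> output (3, '')


Encoded: [(0, 'b'), (0, 'a'), (1, 'b'), (2, 'a'), (1, 'a'), (3, '')]


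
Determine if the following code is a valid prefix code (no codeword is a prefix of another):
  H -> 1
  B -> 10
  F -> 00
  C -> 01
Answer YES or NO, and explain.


Checking each pair (does one codeword prefix another?):
  H='1' vs B='10': prefix -- VIOLATION

NO -- this is NOT a valid prefix code. H (1) is a prefix of B (10).


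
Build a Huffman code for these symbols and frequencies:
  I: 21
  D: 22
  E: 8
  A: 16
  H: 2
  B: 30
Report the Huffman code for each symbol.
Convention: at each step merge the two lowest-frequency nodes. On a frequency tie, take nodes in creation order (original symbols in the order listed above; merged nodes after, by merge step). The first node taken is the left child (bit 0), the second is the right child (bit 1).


Huffman tree construction:
Step 1: Merge H(2) + E(8) = 10
Step 2: Merge (H+E)(10) + A(16) = 26
Step 3: Merge I(21) + D(22) = 43
Step 4: Merge ((H+E)+A)(26) + B(30) = 56
Step 5: Merge (I+D)(43) + (((H+E)+A)+B)(56) = 99
Read each symbol's code off the tree from the root (left child = 0, right child = 1).

Codes:
  I: 00 (length 2)
  D: 01 (length 2)
  E: 1001 (length 4)
  A: 101 (length 3)
  H: 1000 (length 4)
  B: 11 (length 2)
Average code length: 234/99 = 2.3636 bits/symbol


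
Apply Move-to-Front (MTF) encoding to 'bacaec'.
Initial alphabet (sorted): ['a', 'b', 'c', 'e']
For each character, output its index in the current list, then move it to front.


MTF encoding:
'b': index 1 in ['a', 'b', 'c', 'e'] -> ['b', 'a', 'c', 'e']
'a': index 1 in ['b', 'a', 'c', 'e'] -> ['a', 'b', 'c', 'e']
'c': index 2 in ['a', 'b', 'c', 'e'] -> ['c', 'a', 'b', 'e']
'a': index 1 in ['c', 'a', 'b', 'e'] -> ['a', 'c', 'b', 'e']
'e': index 3 in ['a', 'c', 'b', 'e'] -> ['e', 'a', 'c', 'b']
'c': index 2 in ['e', 'a', 'c', 'b'] -> ['c', 'e', 'a', 'b']


Output: [1, 1, 2, 1, 3, 2]


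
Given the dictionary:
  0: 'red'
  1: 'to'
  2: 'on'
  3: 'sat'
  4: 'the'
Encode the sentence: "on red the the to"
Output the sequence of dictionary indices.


Look up each word in the dictionary:
  'on' -> 2
  'red' -> 0
  'the' -> 4
  'the' -> 4
  'to' -> 1

Encoded: [2, 0, 4, 4, 1]


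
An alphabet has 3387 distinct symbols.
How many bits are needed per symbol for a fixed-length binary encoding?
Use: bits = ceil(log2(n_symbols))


log2(3387) = 11.7258
Bracket: 2^11 = 2048 < 3387 <= 2^12 = 4096
So ceil(log2(3387)) = 12

bits = ceil(log2(3387)) = ceil(11.7258) = 12 bits


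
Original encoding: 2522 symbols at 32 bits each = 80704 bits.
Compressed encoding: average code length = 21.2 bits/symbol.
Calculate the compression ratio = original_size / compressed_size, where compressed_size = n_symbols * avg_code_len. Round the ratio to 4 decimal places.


original_size = n_symbols * orig_bits = 2522 * 32 = 80704 bits
compressed_size = n_symbols * avg_code_len = 2522 * 21.2 = 53466.4 bits
ratio = original_size / compressed_size = 80704 / 53466.4 = 1.5094

Compression ratio = 1.5094


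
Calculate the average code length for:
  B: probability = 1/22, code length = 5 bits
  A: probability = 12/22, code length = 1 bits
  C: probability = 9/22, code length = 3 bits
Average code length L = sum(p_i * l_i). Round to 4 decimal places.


Weighted contributions p_i * l_i:
  B: (1/22) * 5 = 5/22
  A: (12/22) * 1 = 12/22
  C: (9/22) * 3 = 27/22
Sum = (5 + 12 + 27)/22 = 44/22

L = 44/22 = 2.0000 bits/symbol


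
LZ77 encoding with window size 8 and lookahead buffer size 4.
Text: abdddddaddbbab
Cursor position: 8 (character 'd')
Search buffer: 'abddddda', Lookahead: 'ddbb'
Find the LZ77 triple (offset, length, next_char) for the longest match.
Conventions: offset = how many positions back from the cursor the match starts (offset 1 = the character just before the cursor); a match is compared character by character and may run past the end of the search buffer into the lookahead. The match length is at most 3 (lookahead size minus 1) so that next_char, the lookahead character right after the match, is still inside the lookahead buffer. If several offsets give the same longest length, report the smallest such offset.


Try each offset into the search buffer:
  offset=1 (pos 7, char 'a'): match length 0
  offset=2 (pos 6, char 'd'): match length 1
  offset=3 (pos 5, char 'd'): match length 2
  offset=4 (pos 4, char 'd'): match length 2
  offset=5 (pos 3, char 'd'): match length 2
  offset=6 (pos 2, char 'd'): match length 2
  offset=7 (pos 1, char 'b'): match length 0
  offset=8 (pos 0, char 'a'): match length 0
Longest match has length 2, found at offsets 3, 4, 5, 6; take the smallest, offset 3.
next_char = character at position 8 + 2 = 10 -> 'b'

Best match: offset=3, length=2 (matching 'dd' starting at position 5)
LZ77 triple: (3, 2, 'b')


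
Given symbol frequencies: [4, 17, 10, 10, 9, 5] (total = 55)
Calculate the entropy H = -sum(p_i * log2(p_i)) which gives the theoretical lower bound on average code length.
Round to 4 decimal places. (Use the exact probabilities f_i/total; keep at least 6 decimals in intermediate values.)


Per-symbol terms -p_i * log2(p_i) with p_i = f_i/55:
  p = 4/55 = 0.072727: log2(p) = -3.781360, -p*log2(p) = 0.275008
  p = 17/55 = 0.309091: log2(p) = -1.693897, -p*log2(p) = 0.523568
  p = 10/55 = 0.181818: log2(p) = -2.459432, -p*log2(p) = 0.447169
  p = 10/55 = 0.181818: log2(p) = -2.459432, -p*log2(p) = 0.447169
  p = 9/55 = 0.163636: log2(p) = -2.611435, -p*log2(p) = 0.427326
  p = 5/55 = 0.090909: log2(p) = -3.459432, -p*log2(p) = 0.314494
H = 0.275008 + 0.523568 + 0.447169 + 0.447169 + 0.427326 + 0.314494 = 2.434734

H = 2.4347 bits/symbol


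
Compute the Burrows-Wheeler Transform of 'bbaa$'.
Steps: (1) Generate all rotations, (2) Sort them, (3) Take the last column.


Rotations (sorted):
  0: $bbaa -> last char: a
  1: a$bba -> last char: a
  2: aa$bb -> last char: b
  3: baa$b -> last char: b
  4: bbaa$ -> last char: $


BWT = aabb$


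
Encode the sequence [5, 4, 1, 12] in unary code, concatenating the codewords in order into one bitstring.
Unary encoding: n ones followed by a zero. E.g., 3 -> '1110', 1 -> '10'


Encode each number as n ones followed by a terminating 0:
  5 -> 111110 (6 bits)
  4 -> 11110 (5 bits)
  1 -> 10 (2 bits)
  12 -> 1111111111110 (13 bits)
Total length = 6 + 5 + 2 + 13 = 26 bits.

Unary([5, 4, 1, 12]) = 11111011110101111111111110 (26 bits)


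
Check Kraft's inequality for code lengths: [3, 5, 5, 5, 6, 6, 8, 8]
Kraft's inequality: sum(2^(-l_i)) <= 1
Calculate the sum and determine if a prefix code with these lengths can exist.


Sum = 2^(-3) + 2^(-5) + 2^(-5) + 2^(-5) + 2^(-6) + 2^(-6) + 2^(-8) + 2^(-8)
    = 0.125 + 0.03125 + 0.03125 + 0.03125 + 0.015625 + 0.015625 + 0.00390625 + 0.00390625
    = 66/256 = 0.2578125
Since 0.2578125 <= 1, Kraft's inequality IS satisfied.
A prefix code with these lengths CAN exist.

Kraft sum = 0.2578125. Satisfied.


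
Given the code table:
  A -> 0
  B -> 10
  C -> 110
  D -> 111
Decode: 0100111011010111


Decoding:
0 -> A
10 -> B
0 -> A
111 -> D
0 -> A
110 -> C
10 -> B
111 -> D


Result: ABADACBD


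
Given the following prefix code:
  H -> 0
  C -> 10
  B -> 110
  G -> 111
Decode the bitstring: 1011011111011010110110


Decoding step by step:
Bits 10 -> C
Bits 110 -> B
Bits 111 -> G
Bits 110 -> B
Bits 110 -> B
Bits 10 -> C
Bits 110 -> B
Bits 110 -> B


Decoded message: CBGBBCBB


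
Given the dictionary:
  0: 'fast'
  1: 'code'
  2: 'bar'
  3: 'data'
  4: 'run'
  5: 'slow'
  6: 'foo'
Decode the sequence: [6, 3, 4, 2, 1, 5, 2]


Look up each index in the dictionary:
  6 -> 'foo'
  3 -> 'data'
  4 -> 'run'
  2 -> 'bar'
  1 -> 'code'
  5 -> 'slow'
  2 -> 'bar'

Decoded: "foo data run bar code slow bar"


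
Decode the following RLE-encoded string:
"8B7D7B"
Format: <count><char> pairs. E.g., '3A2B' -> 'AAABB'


Expanding each <count><char> pair:
  8B -> 'BBBBBBBB'
  7D -> 'DDDDDDD'
  7B -> 'BBBBBBB'

Decoded = BBBBBBBBDDDDDDDBBBBBBB


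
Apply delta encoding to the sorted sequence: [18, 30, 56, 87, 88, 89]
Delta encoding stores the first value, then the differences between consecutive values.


First value: 18
Deltas:
  30 - 18 = 12
  56 - 30 = 26
  87 - 56 = 31
  88 - 87 = 1
  89 - 88 = 1


Delta encoded: [18, 12, 26, 31, 1, 1]


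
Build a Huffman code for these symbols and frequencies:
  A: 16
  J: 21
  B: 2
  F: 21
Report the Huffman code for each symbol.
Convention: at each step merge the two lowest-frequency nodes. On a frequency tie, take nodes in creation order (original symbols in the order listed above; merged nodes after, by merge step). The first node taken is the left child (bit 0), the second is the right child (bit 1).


Huffman tree construction:
Step 1: Merge B(2) + A(16) = 18
Step 2: Merge (B+A)(18) + J(21) = 39
Step 3: Merge F(21) + ((B+A)+J)(39) = 60
Read each symbol's code off the tree from the root (left child = 0, right child = 1).

Codes:
  A: 101 (length 3)
  J: 11 (length 2)
  B: 100 (length 3)
  F: 0 (length 1)
Average code length: 117/60 = 1.9500 bits/symbol


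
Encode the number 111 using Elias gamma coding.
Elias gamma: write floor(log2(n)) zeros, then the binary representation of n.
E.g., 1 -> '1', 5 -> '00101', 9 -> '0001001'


num_bits = floor(log2(111)) + 1 = 7
leading_zeros = num_bits - 1 = 6
binary(111) = 1101111

Elias gamma(111) = '000000' + '1101111' = 0000001101111 (13 bits)


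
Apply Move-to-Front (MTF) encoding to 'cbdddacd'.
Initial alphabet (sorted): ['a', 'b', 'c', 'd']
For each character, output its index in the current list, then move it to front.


MTF encoding:
'c': index 2 in ['a', 'b', 'c', 'd'] -> ['c', 'a', 'b', 'd']
'b': index 2 in ['c', 'a', 'b', 'd'] -> ['b', 'c', 'a', 'd']
'd': index 3 in ['b', 'c', 'a', 'd'] -> ['d', 'b', 'c', 'a']
'd': index 0 in ['d', 'b', 'c', 'a'] -> ['d', 'b', 'c', 'a']
'd': index 0 in ['d', 'b', 'c', 'a'] -> ['d', 'b', 'c', 'a']
'a': index 3 in ['d', 'b', 'c', 'a'] -> ['a', 'd', 'b', 'c']
'c': index 3 in ['a', 'd', 'b', 'c'] -> ['c', 'a', 'd', 'b']
'd': index 2 in ['c', 'a', 'd', 'b'] -> ['d', 'c', 'a', 'b']


Output: [2, 2, 3, 0, 0, 3, 3, 2]


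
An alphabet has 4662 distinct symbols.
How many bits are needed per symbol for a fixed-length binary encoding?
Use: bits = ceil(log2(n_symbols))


log2(4662) = 12.1867
Bracket: 2^12 = 4096 < 4662 <= 2^13 = 8192
So ceil(log2(4662)) = 13

bits = ceil(log2(4662)) = ceil(12.1867) = 13 bits


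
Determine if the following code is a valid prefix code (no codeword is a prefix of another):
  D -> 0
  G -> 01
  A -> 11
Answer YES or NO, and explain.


Checking each pair (does one codeword prefix another?):
  D='0' vs G='01': prefix -- VIOLATION

NO -- this is NOT a valid prefix code. D (0) is a prefix of G (01).


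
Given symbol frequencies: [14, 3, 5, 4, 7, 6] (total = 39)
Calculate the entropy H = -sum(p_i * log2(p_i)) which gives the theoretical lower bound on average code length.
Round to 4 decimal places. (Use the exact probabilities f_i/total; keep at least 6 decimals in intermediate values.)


Per-symbol terms -p_i * log2(p_i) with p_i = f_i/39:
  p = 14/39 = 0.358974: log2(p) = -1.478047, -p*log2(p) = 0.530581
  p = 3/39 = 0.076923: log2(p) = -3.700440, -p*log2(p) = 0.284649
  p = 5/39 = 0.128205: log2(p) = -2.963474, -p*log2(p) = 0.379933
  p = 4/39 = 0.102564: log2(p) = -3.285402, -p*log2(p) = 0.336964
  p = 7/39 = 0.179487: log2(p) = -2.478047, -p*log2(p) = 0.444778
  p = 6/39 = 0.153846: log2(p) = -2.700440, -p*log2(p) = 0.415452
H = 0.530581 + 0.284649 + 0.379933 + 0.336964 + 0.444778 + 0.415452 = 2.392357

H = 2.3924 bits/symbol


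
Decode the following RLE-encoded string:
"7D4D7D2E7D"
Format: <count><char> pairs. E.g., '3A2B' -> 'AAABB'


Expanding each <count><char> pair:
  7D -> 'DDDDDDD'
  4D -> 'DDDD'
  7D -> 'DDDDDDD'
  2E -> 'EE'
  7D -> 'DDDDDDD'

Decoded = DDDDDDDDDDDDDDDDDDEEDDDDDDD


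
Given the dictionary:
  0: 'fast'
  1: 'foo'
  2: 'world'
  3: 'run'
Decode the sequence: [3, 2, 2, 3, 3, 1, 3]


Look up each index in the dictionary:
  3 -> 'run'
  2 -> 'world'
  2 -> 'world'
  3 -> 'run'
  3 -> 'run'
  1 -> 'foo'
  3 -> 'run'

Decoded: "run world world run run foo run"


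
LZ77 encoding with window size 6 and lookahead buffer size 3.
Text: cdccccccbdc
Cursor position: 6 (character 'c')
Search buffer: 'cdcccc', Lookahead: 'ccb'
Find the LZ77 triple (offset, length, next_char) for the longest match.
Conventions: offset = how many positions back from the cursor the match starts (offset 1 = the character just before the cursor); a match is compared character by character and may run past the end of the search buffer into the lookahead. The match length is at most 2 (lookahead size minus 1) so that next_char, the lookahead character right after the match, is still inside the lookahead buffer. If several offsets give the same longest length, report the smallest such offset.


Try each offset into the search buffer:
  offset=1 (pos 5, char 'c'): match length 2
  offset=2 (pos 4, char 'c'): match length 2
  offset=3 (pos 3, char 'c'): match length 2
  offset=4 (pos 2, char 'c'): match length 2
  offset=5 (pos 1, char 'd'): match length 0
  offset=6 (pos 0, char 'c'): match length 1
Longest match has length 2, found at offsets 1, 2, 3, 4; take the smallest, offset 1.
next_char = character at position 6 + 2 = 8 -> 'b'

Best match: offset=1, length=2 (matching 'cc' starting at position 5)
LZ77 triple: (1, 2, 'b')


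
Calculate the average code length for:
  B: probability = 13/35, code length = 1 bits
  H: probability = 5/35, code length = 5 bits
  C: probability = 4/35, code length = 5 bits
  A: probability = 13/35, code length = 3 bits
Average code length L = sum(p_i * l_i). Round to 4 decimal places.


Weighted contributions p_i * l_i:
  B: (13/35) * 1 = 13/35
  H: (5/35) * 5 = 25/35
  C: (4/35) * 5 = 20/35
  A: (13/35) * 3 = 39/35
Sum = (13 + 25 + 20 + 39)/35 = 97/35

L = 97/35 = 2.7714 bits/symbol


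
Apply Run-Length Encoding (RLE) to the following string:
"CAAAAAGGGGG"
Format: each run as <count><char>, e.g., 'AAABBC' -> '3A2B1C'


Scanning runs left to right:
  i=0: run of 'C' x 1 -> '1C'
  i=1: run of 'A' x 5 -> '5A'
  i=6: run of 'G' x 5 -> '5G'

RLE = 1C5A5G


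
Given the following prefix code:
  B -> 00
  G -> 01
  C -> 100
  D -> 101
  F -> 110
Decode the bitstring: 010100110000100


Decoding step by step:
Bits 01 -> G
Bits 01 -> G
Bits 00 -> B
Bits 110 -> F
Bits 00 -> B
Bits 01 -> G
Bits 00 -> B


Decoded message: GGBFBGB


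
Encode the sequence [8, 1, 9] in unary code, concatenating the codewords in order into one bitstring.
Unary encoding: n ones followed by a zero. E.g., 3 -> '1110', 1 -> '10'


Encode each number as n ones followed by a terminating 0:
  8 -> 111111110 (9 bits)
  1 -> 10 (2 bits)
  9 -> 1111111110 (10 bits)
Total length = 9 + 2 + 10 = 21 bits.

Unary([8, 1, 9]) = 111111110101111111110 (21 bits)


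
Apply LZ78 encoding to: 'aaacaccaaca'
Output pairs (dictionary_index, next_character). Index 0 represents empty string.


LZ78 encoding steps:
Dictionary: {0: ''}
Step 1: w='' (idx 0), next='a' -> output (0, 'a'), add 'a' as idx 1
Step 2: w='a' (idx 1), next='a' -> output (1, 'a'), add 'aa' as idx 2
Step 3: w='' (idx 0), next='c' -> output (0, 'c'), add 'c' as idx 3
Step 4: w='a' (idx 1), next='c' -> output (1, 'c'), add 'ac' as idx 4
Step 5: w='c' (idx 3), next='a' -> output (3, 'a'), add 'ca' as idx 5
Step 6: w='ac' (idx 4), next='a' -> output (4, 'a'), add 'aca' as idx 6


Encoded: [(0, 'a'), (1, 'a'), (0, 'c'), (1, 'c'), (3, 'a'), (4, 'a')]


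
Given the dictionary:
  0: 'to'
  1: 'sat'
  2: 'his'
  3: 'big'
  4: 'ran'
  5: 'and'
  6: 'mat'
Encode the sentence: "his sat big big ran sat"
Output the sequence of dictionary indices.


Look up each word in the dictionary:
  'his' -> 2
  'sat' -> 1
  'big' -> 3
  'big' -> 3
  'ran' -> 4
  'sat' -> 1

Encoded: [2, 1, 3, 3, 4, 1]


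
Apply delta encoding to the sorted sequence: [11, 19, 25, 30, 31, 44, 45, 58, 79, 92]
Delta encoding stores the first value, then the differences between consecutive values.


First value: 11
Deltas:
  19 - 11 = 8
  25 - 19 = 6
  30 - 25 = 5
  31 - 30 = 1
  44 - 31 = 13
  45 - 44 = 1
  58 - 45 = 13
  79 - 58 = 21
  92 - 79 = 13


Delta encoded: [11, 8, 6, 5, 1, 13, 1, 13, 21, 13]


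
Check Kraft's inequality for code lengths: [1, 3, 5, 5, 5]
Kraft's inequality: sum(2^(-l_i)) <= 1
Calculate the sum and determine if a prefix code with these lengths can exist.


Sum = 2^(-1) + 2^(-3) + 2^(-5) + 2^(-5) + 2^(-5)
    = 0.5 + 0.125 + 0.03125 + 0.03125 + 0.03125
    = 23/32 = 0.71875
Since 0.71875 <= 1, Kraft's inequality IS satisfied.
A prefix code with these lengths CAN exist.

Kraft sum = 0.71875. Satisfied.


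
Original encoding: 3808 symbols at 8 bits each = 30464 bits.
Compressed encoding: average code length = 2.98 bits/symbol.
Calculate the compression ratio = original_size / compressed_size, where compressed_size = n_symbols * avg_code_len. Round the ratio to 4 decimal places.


original_size = n_symbols * orig_bits = 3808 * 8 = 30464 bits
compressed_size = n_symbols * avg_code_len = 3808 * 2.98 = 11347.84 bits
ratio = original_size / compressed_size = 30464 / 11347.84 = 2.6846

Compression ratio = 2.6846


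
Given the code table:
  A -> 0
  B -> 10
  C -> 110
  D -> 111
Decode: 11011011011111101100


Decoding:
110 -> C
110 -> C
110 -> C
111 -> D
111 -> D
0 -> A
110 -> C
0 -> A


Result: CCCDDACA


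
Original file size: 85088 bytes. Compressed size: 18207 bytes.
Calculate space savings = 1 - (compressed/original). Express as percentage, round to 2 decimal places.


ratio = compressed/original = 18207/85088 = 0.213978
savings = 1 - ratio = 1 - 0.213978 = 0.786022
as a percentage: 0.786022 * 100 = 78.6%

Space savings = 1 - 18207/85088 = 78.6%


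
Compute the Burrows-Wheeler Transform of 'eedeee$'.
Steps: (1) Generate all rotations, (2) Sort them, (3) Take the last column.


Rotations (sorted):
  0: $eedeee -> last char: e
  1: deee$ee -> last char: e
  2: e$eedee -> last char: e
  3: edeee$e -> last char: e
  4: ee$eede -> last char: e
  5: eedeee$ -> last char: $
  6: eee$eed -> last char: d


BWT = eeeee$d


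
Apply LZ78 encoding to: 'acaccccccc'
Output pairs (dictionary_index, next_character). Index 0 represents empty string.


LZ78 encoding steps:
Dictionary: {0: ''}
Step 1: w='' (idx 0), next='a' -> output (0, 'a'), add 'a' as idx 1
Step 2: w='' (idx 0), next='c' -> output (0, 'c'), add 'c' as idx 2
Step 3: w='a' (idx 1), next='c' -> output (1, 'c'), add 'ac' as idx 3
Step 4: w='c' (idx 2), next='c' -> output (2, 'c'), add 'cc' as idx 4
Step 5: w='cc' (idx 4), next='c' -> output (4, 'c'), add 'ccc' as idx 5
Step 6: w='c' (idx 2), end of input -> output (2, '')


Encoded: [(0, 'a'), (0, 'c'), (1, 'c'), (2, 'c'), (4, 'c'), (2, '')]
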